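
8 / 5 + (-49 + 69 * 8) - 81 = 2118 / 5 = 423.60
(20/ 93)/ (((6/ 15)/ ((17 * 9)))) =2550/ 31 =82.26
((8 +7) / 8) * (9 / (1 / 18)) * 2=1215 / 2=607.50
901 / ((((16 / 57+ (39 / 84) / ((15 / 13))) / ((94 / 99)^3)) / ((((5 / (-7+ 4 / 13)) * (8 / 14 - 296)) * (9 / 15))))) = 695013355204480 / 4647996837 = 149529.65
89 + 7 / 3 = 274 / 3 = 91.33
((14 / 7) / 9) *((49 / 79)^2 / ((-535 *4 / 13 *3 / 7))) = -218491 / 180302490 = -0.00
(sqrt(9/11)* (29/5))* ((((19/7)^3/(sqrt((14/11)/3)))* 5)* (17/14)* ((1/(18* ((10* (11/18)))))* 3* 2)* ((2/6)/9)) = 3381487* sqrt(42)/11092620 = 1.98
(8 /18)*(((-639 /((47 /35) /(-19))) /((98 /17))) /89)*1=229330 /29281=7.83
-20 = -20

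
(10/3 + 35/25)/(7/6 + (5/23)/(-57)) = 4.07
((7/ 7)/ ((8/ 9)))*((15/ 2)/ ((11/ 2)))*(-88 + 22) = -405/ 4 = -101.25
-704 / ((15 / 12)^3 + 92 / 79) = -323584 / 1433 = -225.81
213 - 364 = -151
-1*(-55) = 55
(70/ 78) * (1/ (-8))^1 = -35/ 312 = -0.11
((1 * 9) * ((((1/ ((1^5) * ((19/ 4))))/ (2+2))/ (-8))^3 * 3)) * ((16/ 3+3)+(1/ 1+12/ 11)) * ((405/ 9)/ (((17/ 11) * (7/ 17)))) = -17415/ 3072832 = -0.01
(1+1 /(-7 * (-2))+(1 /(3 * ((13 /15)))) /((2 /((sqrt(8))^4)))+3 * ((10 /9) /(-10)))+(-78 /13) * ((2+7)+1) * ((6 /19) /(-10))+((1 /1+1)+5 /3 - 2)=172283 /10374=16.61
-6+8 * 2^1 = 10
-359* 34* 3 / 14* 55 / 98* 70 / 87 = -1678325 / 1421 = -1181.09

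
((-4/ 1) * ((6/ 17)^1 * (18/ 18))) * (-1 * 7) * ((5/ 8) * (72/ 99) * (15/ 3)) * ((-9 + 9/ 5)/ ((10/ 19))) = -57456/ 187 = -307.25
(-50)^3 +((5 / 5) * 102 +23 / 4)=-499569 / 4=-124892.25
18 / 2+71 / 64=647 / 64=10.11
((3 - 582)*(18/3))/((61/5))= -17370/61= -284.75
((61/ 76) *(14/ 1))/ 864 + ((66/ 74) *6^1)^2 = 1287730291/ 44947008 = 28.65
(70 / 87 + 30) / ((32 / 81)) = 9045 / 116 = 77.97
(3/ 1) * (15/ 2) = 45/ 2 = 22.50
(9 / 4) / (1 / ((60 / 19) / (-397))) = -135 / 7543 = -0.02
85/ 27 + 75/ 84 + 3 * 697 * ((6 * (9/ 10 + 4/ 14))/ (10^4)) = 52245293/ 9450000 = 5.53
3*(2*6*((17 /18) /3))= 11.33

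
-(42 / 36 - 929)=5567 / 6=927.83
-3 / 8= -0.38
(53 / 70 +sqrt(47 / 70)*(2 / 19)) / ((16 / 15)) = 3*sqrt(3290) / 2128 +159 / 224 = 0.79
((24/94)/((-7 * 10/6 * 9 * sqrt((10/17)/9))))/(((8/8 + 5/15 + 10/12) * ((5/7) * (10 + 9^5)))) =-36 * sqrt(170)/4510631125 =-0.00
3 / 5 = 0.60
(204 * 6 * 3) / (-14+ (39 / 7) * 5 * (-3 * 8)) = -12852 / 2389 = -5.38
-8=-8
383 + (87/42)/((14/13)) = 75445/196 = 384.92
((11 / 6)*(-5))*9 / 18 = -55 / 12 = -4.58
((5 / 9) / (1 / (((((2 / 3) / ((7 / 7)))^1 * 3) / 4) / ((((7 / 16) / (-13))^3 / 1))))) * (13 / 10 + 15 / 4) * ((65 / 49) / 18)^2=-120001897600 / 600362847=-199.88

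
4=4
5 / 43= 0.12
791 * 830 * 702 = 460884060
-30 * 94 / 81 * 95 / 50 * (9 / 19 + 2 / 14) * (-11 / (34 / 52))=2204488 / 3213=686.12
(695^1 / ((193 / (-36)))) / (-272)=6255 / 13124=0.48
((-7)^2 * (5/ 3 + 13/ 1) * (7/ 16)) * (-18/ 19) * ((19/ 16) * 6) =-33957/ 16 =-2122.31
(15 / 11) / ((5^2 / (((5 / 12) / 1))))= 1 / 44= 0.02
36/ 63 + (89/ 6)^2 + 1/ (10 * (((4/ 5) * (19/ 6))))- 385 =-393481/ 2394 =-164.36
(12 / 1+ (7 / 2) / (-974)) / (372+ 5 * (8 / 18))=210321 / 6560864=0.03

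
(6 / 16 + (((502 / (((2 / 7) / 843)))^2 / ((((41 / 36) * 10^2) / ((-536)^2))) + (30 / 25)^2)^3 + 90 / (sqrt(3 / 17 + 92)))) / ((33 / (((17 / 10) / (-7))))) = -66194197871374516674421382012522689377527310967614287909 / 53069170000 - 51 * sqrt(26639) / 120659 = -1247319260342200879991554000000000000000000000.00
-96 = -96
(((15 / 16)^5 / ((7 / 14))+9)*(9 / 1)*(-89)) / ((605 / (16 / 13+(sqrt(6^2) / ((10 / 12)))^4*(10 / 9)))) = -121020536278233 / 2928640000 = -41323.12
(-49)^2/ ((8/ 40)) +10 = 12015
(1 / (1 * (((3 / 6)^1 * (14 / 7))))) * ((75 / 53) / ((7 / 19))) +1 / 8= 3.97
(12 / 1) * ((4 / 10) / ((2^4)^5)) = 3 / 655360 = 0.00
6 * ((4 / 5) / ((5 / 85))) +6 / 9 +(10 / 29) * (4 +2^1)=36686 / 435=84.34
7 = 7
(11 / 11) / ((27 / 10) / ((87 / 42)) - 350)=-145 / 50561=-0.00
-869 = -869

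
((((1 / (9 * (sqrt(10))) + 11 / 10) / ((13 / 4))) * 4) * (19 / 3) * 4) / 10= 3.54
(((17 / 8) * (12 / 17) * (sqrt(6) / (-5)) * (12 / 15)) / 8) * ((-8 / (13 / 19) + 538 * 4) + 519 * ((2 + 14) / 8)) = -61977 * sqrt(6) / 650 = -233.56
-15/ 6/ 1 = -5/ 2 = -2.50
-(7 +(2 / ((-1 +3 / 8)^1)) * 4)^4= -707281 / 625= -1131.65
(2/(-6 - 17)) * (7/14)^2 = -1/46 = -0.02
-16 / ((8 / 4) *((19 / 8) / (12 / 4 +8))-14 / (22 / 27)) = 64 / 67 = 0.96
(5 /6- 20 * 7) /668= -5 /24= -0.21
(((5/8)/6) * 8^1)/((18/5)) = 25/108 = 0.23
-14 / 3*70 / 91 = -140 / 39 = -3.59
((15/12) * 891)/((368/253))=49005/64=765.70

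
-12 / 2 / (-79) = 6 / 79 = 0.08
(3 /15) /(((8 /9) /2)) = 0.45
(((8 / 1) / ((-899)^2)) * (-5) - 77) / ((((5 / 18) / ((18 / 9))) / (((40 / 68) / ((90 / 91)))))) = -22652272188 / 68697085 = -329.74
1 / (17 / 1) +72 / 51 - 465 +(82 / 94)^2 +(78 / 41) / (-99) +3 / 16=-376069563685 / 812947344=-462.60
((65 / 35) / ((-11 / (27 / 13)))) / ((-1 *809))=27 / 62293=0.00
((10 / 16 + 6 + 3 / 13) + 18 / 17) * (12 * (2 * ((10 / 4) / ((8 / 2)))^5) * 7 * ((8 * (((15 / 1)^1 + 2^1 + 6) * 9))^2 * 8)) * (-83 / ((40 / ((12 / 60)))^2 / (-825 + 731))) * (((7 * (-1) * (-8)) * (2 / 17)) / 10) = 343830825628479 / 961792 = 357489795.74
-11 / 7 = -1.57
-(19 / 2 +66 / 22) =-25 / 2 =-12.50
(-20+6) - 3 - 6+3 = -20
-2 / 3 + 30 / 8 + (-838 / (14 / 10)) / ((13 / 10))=-499433 / 1092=-457.36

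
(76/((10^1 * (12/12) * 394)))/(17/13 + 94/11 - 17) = -2717/1006670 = -0.00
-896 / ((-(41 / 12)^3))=1548288 / 68921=22.46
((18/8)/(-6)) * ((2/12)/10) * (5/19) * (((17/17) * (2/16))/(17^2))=-1/1405696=-0.00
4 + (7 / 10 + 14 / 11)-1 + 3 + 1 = 987 / 110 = 8.97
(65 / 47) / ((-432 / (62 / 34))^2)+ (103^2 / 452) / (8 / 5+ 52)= 8404504303555 / 19191832319232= 0.44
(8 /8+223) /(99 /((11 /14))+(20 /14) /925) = 72520 /40793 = 1.78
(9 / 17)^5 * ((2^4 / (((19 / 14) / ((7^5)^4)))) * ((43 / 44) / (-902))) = -5672830853259660020646996 / 133834300963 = -42386972640354.57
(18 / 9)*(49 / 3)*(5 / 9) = 490 / 27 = 18.15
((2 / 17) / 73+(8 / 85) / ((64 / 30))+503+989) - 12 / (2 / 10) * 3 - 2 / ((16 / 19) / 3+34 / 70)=9938562995 / 7589956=1309.44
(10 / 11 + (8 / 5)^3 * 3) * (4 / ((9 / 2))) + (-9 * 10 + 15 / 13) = -12405941 / 160875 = -77.12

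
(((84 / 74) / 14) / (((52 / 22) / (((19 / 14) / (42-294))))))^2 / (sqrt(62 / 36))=43681 * sqrt(62) / 13225290693888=0.00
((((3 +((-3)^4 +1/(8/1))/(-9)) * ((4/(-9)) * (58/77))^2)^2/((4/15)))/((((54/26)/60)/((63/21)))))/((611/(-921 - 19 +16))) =-223.28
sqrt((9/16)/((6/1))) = sqrt(6)/8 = 0.31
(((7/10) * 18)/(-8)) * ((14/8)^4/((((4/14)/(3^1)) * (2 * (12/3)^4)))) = -3176523/10485760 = -0.30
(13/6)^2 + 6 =385/36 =10.69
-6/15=-2/5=-0.40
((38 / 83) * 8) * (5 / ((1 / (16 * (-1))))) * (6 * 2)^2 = -3502080 / 83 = -42193.73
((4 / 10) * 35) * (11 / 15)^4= 204974 / 50625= 4.05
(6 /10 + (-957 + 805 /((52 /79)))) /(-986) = -69311 /256360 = -0.27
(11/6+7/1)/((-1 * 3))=-53/18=-2.94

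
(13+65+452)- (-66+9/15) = 2977/5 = 595.40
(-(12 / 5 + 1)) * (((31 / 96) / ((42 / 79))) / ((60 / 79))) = -3289007 / 1209600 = -2.72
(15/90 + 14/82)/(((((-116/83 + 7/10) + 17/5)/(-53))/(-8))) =14604680/275889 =52.94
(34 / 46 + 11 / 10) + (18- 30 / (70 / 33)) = 9171 / 1610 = 5.70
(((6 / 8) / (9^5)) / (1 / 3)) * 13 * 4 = 13 / 6561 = 0.00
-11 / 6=-1.83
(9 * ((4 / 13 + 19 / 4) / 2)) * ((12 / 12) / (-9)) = -263 / 104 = -2.53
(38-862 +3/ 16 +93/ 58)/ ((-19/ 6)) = 1144515/ 4408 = 259.64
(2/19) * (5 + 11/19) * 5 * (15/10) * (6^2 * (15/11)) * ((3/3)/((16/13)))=1395225/7942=175.68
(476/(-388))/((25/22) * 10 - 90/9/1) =-1309/1455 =-0.90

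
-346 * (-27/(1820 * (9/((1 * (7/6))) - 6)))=1557/520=2.99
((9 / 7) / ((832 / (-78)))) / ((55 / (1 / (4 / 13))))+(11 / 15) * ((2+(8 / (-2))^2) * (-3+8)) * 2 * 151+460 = 1004917409 / 49280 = 20391.99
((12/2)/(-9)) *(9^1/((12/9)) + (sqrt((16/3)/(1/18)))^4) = -12297/2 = -6148.50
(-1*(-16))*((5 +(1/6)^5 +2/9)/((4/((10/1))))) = 203045/972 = 208.89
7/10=0.70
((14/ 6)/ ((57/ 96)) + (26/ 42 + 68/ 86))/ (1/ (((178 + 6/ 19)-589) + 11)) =-231897978/ 108661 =-2134.14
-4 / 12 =-1 / 3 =-0.33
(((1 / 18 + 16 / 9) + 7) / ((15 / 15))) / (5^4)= 53 / 3750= 0.01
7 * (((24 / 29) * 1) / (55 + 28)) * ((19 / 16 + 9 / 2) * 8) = 7644 / 2407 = 3.18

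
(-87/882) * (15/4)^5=-7340625/100352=-73.15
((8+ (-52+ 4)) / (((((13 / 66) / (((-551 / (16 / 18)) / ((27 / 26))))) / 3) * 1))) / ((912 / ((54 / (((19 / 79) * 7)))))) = 3402135 / 266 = 12789.98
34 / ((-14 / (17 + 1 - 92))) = 1258 / 7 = 179.71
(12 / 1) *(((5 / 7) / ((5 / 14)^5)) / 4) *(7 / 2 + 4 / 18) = 2573872 / 1875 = 1372.73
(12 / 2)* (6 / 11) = 36 / 11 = 3.27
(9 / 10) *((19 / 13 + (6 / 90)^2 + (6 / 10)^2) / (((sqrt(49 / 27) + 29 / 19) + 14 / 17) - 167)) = -1238578492851 / 124084457618875 - 11701644969 *sqrt(3) / 248168915237750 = -0.01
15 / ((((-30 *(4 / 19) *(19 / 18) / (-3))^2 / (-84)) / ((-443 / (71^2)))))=2260629 / 100820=22.42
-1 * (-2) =2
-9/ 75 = -3/ 25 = -0.12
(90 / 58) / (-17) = -45 / 493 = -0.09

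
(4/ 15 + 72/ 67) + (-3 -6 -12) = -19757/ 1005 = -19.66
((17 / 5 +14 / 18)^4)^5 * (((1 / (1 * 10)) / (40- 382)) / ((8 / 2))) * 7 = -1330868183315403743960392848322696727549181952 / 991325756787650501714229583740234375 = -1342513471.68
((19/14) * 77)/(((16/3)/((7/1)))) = 4389/32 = 137.16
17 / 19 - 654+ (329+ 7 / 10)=-61447 / 190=-323.41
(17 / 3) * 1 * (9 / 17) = 3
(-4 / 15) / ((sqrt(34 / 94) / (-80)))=64*sqrt(799) / 51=35.47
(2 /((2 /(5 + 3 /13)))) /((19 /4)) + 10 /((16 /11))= 15761 /1976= 7.98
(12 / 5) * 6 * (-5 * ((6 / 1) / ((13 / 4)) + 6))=-7344 / 13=-564.92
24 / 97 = 0.25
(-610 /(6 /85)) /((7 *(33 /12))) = -103700 /231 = -448.92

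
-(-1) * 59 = 59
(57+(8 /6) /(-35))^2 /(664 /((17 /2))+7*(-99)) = -608130137 /115244325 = -5.28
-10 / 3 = -3.33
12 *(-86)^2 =88752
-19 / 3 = -6.33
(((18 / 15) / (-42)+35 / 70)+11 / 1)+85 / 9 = 13177 / 630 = 20.92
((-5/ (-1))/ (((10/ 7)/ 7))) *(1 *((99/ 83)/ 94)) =4851/ 15604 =0.31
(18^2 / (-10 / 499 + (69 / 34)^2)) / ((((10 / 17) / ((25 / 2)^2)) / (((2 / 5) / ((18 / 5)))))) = 5516070750 / 2364179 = 2333.19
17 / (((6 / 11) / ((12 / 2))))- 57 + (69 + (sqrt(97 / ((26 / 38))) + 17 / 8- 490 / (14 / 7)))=-351 / 8 + sqrt(23959) / 13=-31.97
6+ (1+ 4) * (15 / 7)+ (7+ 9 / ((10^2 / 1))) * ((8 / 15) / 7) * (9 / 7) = 106629 / 6125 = 17.41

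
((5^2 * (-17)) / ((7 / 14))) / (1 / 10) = -8500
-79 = -79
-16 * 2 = -32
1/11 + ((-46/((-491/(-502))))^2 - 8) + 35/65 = 2204.50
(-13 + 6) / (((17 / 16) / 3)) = -336 / 17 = -19.76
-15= -15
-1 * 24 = -24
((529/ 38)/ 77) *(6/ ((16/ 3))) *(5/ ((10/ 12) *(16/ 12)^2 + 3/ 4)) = 0.46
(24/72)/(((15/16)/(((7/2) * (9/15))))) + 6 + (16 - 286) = -19744/75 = -263.25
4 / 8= 1 / 2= 0.50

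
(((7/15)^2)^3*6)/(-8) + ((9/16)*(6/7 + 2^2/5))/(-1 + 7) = 62771453/425250000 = 0.15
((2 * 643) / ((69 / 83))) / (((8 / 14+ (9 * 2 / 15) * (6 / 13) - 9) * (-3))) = 48565790 / 741681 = 65.48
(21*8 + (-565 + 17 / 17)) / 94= -198 / 47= -4.21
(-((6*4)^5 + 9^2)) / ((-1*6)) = 2654235 / 2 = 1327117.50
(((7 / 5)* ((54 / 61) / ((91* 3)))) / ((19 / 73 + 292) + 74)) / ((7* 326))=657 / 120959925905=0.00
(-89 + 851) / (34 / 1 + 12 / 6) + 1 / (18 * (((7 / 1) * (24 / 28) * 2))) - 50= -6227 / 216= -28.83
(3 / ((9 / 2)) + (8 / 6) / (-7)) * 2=20 / 21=0.95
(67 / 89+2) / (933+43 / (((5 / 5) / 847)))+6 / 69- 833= -63687555807 / 76463638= -832.91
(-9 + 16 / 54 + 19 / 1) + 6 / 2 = 359 / 27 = 13.30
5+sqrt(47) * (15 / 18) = 5+5 * sqrt(47) / 6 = 10.71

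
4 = 4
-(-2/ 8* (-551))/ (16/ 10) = -2755/ 32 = -86.09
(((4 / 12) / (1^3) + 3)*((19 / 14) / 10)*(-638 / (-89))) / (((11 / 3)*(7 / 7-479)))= -551 / 297794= -0.00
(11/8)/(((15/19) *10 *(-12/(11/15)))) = -2299/216000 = -0.01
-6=-6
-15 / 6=-2.50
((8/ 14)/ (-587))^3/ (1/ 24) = -1536/ 69375867029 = -0.00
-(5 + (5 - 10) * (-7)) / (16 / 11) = -55 / 2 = -27.50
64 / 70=32 / 35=0.91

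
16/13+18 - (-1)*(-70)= -660/13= -50.77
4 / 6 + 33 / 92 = 1.03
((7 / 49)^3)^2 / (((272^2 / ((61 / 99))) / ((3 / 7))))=61 / 2010657175296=0.00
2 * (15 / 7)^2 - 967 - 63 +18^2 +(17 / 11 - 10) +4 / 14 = -379987 / 539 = -704.99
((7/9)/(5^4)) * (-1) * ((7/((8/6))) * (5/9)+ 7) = -833/67500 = -0.01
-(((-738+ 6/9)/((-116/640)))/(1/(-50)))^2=-313148416000000/7569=-41372495177.70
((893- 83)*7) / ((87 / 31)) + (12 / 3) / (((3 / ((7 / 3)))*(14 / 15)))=176060 / 87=2023.68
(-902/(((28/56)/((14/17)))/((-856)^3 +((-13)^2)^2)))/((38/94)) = 2304949539552.82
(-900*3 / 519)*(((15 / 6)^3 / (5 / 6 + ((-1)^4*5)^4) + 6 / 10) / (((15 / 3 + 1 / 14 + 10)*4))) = -2956905 / 54827506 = -0.05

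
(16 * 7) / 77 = 16 / 11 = 1.45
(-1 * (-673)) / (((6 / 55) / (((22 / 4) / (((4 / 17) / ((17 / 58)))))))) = 117670685 / 2784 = 42266.77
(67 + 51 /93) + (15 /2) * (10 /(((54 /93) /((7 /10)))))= 58763 /372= 157.97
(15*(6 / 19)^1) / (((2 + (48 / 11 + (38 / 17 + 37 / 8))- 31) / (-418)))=2962080 / 26593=111.39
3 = 3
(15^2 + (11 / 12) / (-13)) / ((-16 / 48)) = -35089 / 52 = -674.79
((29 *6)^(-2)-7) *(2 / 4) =-211931 / 60552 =-3.50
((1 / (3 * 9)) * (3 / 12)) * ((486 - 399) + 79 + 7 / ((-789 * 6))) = 785837 / 511272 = 1.54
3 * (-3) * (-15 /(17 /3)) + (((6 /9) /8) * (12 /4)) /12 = 19457 /816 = 23.84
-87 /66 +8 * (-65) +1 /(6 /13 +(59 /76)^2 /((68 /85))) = -4178304197 /8027558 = -520.50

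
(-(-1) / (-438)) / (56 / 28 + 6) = -1 / 3504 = -0.00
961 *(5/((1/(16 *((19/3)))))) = 1460720/3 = 486906.67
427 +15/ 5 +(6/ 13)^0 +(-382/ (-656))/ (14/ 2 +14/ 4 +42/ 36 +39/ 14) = 42909199/ 99548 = 431.04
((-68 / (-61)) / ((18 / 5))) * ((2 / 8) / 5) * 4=34 / 549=0.06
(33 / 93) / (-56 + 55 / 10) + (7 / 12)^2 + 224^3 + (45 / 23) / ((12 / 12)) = 116551411978381 / 10369872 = 11239426.29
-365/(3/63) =-7665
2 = 2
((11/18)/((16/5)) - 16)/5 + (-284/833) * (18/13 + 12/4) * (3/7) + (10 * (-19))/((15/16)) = -22537410739/109156320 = -206.47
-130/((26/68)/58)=-19720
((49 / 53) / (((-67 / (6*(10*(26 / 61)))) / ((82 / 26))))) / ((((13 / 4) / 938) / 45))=-607521600 / 42029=-14454.82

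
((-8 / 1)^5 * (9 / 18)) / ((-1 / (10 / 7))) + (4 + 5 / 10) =327743 / 14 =23410.21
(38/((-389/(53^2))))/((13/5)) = -533710/5057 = -105.54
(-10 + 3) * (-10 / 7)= 10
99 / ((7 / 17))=1683 / 7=240.43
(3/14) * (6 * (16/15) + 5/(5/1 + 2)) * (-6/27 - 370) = -2822/5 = -564.40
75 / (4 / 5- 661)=-375 / 3301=-0.11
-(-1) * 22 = 22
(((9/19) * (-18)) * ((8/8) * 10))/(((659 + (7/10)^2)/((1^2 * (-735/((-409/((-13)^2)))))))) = -515970000/13140761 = -39.26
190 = 190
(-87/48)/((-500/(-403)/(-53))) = 77.43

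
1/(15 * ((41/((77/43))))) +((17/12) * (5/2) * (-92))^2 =33691151299/317340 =106167.36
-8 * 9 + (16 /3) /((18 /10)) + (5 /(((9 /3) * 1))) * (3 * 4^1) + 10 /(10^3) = -49.03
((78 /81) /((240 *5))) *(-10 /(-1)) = 0.01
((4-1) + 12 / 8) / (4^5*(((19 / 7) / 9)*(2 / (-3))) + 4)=-1701 / 76312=-0.02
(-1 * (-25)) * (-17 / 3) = -141.67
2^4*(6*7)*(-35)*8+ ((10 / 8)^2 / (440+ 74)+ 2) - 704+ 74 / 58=-45042526539 / 238496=-188860.72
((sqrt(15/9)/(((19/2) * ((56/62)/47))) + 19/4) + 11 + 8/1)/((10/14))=1457 * sqrt(15)/570 + 133/4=43.15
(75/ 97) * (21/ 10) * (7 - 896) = -1443.48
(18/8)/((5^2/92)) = 207/25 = 8.28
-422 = -422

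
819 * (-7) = -5733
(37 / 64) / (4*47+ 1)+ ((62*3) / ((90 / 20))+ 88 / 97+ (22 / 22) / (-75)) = 1238732221 / 29332800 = 42.23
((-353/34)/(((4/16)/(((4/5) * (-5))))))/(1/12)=33888/17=1993.41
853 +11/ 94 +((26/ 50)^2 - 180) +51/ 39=515298393/ 763750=674.70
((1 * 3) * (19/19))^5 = 243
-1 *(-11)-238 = -227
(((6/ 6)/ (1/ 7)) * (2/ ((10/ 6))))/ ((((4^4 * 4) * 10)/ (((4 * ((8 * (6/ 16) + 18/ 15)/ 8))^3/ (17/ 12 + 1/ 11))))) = 6417873/ 1273600000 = 0.01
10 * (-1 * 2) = -20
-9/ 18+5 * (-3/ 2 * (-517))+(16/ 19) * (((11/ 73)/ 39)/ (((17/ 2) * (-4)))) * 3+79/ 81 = 96285028004/ 24828687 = 3877.98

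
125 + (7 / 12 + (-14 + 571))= 682.58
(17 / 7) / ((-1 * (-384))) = 17 / 2688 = 0.01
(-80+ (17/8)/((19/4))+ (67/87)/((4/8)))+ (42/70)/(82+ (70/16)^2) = -8346590033/106998690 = -78.01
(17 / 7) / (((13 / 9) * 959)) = 0.00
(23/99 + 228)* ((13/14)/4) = 52.98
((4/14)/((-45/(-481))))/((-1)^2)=962/315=3.05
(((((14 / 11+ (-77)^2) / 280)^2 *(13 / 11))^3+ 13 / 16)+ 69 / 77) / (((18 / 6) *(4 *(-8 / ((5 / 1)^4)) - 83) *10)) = -3357551768682027346597375233 / 56148488065984692224000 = -59797.72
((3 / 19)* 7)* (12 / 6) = 42 / 19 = 2.21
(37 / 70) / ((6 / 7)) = 37 / 60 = 0.62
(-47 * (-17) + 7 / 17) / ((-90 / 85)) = -755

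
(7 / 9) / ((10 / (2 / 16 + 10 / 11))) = 637 / 7920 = 0.08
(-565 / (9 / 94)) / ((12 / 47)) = -1248085 / 54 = -23112.69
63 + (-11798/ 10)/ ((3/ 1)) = -4954/ 15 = -330.27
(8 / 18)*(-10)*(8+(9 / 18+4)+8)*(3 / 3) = -820 / 9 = -91.11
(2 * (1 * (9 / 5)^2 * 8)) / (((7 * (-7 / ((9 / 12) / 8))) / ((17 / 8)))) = -4131 / 19600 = -0.21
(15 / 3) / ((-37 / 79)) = -395 / 37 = -10.68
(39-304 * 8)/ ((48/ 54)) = -21537/ 8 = -2692.12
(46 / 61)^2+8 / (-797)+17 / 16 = 76922773 / 47450192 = 1.62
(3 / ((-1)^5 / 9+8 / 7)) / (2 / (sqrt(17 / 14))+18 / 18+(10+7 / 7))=9639 / 38870-189*sqrt(238) / 77740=0.21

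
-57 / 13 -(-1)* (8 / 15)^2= -11993 / 2925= -4.10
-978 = -978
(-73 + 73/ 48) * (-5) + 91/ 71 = 1222373/ 3408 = 358.68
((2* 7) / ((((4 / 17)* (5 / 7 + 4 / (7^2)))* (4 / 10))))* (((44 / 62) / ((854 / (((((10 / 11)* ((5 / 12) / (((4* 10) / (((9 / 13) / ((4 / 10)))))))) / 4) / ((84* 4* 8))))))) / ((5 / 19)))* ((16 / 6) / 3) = 56525 / 70685761536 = 0.00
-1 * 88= -88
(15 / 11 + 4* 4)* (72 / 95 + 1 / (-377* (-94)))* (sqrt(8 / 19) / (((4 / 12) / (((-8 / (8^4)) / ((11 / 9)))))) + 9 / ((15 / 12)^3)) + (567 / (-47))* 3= 56593309923 / 2314544375 - 13158761067* sqrt(38) / 1981398115840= 24.41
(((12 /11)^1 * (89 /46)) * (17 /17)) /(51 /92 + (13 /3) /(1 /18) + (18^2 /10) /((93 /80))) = 22072 /1112925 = 0.02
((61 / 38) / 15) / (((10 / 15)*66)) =0.00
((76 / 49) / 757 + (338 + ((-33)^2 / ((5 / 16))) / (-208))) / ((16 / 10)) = 774543873 / 3857672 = 200.78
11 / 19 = 0.58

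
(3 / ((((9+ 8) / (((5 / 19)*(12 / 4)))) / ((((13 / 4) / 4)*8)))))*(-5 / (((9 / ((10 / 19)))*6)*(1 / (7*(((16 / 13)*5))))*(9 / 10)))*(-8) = 2800000 / 165699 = 16.90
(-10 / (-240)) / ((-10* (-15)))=0.00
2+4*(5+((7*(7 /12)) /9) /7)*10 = 5524 /27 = 204.59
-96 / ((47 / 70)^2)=-470400 / 2209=-212.95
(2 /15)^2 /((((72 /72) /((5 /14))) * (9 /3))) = 2 /945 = 0.00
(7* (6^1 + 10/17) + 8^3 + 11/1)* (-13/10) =-25155/34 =-739.85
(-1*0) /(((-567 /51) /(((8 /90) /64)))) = 0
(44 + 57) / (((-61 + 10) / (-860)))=1703.14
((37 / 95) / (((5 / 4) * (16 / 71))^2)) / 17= 186517 / 646000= 0.29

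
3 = 3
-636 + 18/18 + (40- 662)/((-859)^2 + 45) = -234291816/368963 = -635.00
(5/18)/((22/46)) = 115/198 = 0.58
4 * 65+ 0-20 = 240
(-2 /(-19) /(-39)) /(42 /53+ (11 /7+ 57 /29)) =-10759 /17257890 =-0.00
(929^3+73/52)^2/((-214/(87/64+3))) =-484959170323716006972879/37033984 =-13094977043888013.97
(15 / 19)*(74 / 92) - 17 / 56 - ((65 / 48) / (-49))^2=799390699 / 2417442048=0.33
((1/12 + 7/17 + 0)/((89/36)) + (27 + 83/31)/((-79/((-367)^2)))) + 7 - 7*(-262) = -180659432976/3705337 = -48756.55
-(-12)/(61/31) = 6.10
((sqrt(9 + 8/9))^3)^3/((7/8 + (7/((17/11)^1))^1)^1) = 8532944776*sqrt(89)/14467005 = 5564.36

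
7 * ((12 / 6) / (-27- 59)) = -7 / 43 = -0.16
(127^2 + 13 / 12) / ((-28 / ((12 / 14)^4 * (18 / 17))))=-94070646 / 285719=-329.24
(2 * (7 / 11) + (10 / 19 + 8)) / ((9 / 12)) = 8192 / 627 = 13.07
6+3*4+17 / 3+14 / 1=113 / 3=37.67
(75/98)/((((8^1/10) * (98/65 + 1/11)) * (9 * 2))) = 89375/2688336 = 0.03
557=557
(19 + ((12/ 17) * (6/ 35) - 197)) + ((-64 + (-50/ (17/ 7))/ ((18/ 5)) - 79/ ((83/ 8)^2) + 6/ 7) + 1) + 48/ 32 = -18074526851/ 73781190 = -244.97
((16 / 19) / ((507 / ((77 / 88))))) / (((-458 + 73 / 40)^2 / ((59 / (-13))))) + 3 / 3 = 41695371042461 / 41695372364061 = 1.00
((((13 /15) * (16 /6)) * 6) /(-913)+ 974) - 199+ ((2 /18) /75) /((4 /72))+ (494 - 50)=1219.01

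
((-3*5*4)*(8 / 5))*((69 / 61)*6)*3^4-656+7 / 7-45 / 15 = -3259402 / 61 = -53432.82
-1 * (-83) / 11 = 7.55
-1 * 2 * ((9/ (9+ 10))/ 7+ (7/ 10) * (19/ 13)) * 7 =-18859/ 1235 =-15.27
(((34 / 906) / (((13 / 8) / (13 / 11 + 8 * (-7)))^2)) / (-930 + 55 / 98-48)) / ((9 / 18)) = -25846297344 / 295777178411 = -0.09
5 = 5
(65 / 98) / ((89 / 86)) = 0.64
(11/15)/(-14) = -11/210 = -0.05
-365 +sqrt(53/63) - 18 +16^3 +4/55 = sqrt(371)/21 +204219/55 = 3713.99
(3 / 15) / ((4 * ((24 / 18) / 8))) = 3 / 10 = 0.30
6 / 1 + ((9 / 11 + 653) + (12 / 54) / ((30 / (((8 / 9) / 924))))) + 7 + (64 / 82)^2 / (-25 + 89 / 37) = 543383898343 / 814923585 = 666.79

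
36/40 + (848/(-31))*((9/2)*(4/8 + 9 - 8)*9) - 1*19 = -520771/310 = -1679.91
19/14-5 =-51/14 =-3.64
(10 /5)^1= 2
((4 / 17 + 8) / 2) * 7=490 / 17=28.82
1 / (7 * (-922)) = -1 / 6454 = -0.00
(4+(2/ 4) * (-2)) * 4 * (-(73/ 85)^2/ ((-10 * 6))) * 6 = 31974/ 36125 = 0.89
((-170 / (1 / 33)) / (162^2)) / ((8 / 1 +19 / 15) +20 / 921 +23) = -1435225 / 216787104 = -0.01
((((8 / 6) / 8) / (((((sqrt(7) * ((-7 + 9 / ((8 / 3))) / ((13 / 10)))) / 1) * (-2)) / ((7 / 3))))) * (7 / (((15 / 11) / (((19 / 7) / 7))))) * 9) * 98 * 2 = 76076 * sqrt(7) / 2175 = 92.54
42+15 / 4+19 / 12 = 142 / 3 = 47.33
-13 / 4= -3.25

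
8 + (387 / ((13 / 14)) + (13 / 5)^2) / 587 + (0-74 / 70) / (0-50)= 116751637 / 13354250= 8.74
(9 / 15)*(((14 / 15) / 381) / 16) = 7 / 76200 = 0.00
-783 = -783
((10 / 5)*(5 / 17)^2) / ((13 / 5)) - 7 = -26049 / 3757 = -6.93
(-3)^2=9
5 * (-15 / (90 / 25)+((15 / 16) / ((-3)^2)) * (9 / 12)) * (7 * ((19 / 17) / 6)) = -522025 / 19584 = -26.66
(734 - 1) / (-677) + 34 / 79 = -0.65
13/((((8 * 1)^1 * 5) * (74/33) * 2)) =429/5920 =0.07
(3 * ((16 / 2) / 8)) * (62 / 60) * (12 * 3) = 558 / 5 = 111.60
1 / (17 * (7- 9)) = -0.03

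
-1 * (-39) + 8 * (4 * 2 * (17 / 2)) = 583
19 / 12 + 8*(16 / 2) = 65.58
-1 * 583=-583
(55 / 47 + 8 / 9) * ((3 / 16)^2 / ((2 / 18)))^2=634959 / 3080192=0.21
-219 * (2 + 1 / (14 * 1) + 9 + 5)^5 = -126286435546875 / 537824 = -234809966.73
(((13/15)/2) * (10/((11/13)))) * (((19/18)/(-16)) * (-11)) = 3211/864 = 3.72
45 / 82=0.55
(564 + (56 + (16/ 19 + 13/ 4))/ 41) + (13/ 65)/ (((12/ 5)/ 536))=5703517/ 9348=610.13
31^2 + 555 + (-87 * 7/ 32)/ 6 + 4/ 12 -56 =279775/ 192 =1457.16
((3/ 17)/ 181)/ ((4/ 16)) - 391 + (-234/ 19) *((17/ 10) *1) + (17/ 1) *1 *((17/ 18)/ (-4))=-8754299851/ 21046680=-415.95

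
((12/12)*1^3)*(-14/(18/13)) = -91/9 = -10.11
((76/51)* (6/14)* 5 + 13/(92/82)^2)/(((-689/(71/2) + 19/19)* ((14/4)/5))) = -1208628385/1151877398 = -1.05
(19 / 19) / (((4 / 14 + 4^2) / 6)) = 7 / 19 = 0.37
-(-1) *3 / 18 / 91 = 1 / 546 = 0.00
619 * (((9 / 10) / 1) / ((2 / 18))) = 50139 / 10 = 5013.90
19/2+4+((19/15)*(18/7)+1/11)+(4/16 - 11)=9391/1540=6.10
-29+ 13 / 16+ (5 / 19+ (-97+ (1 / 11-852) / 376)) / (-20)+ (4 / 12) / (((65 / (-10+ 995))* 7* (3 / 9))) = -3013854923 / 143022880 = -21.07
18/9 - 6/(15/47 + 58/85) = -15968/4001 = -3.99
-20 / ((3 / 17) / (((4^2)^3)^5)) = -391993311566327971840 / 3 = -130664437188775990613.33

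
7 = 7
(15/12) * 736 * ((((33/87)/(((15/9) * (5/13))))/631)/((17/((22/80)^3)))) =0.00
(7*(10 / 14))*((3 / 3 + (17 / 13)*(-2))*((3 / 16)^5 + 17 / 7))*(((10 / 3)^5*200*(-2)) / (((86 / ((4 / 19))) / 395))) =2750726458984375 / 880948224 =3122460.98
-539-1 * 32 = -571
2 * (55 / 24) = 55 / 12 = 4.58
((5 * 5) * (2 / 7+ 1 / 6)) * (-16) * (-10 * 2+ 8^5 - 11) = -5923838.10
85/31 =2.74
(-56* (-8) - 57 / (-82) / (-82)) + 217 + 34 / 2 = 681.99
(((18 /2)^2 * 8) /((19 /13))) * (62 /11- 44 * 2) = -7632144 /209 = -36517.44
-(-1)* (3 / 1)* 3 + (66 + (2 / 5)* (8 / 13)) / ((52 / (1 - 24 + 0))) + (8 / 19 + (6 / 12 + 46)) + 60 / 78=439732 / 16055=27.39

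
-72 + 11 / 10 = -709 / 10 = -70.90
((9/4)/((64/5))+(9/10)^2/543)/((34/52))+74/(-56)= -72392077/68924800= -1.05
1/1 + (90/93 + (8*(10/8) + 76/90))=17873/1395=12.81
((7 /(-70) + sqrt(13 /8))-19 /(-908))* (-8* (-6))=-4308 /1135 + 12* sqrt(26)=57.39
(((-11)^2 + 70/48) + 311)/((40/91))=946673/960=986.12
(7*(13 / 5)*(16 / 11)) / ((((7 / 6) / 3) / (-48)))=-179712 / 55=-3267.49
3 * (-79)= -237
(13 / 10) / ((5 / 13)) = 169 / 50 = 3.38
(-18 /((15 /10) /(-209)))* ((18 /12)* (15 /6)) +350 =9755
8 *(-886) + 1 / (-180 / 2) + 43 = -7045.01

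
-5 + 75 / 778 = -3815 / 778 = -4.90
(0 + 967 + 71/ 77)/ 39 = 74530/ 3003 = 24.82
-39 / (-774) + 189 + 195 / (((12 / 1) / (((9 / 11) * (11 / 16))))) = 1636265 / 8256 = 198.19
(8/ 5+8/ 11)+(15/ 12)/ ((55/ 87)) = 947/ 220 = 4.30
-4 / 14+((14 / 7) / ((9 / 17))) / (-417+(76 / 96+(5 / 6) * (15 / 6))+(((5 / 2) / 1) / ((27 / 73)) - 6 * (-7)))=-163550 / 552433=-0.30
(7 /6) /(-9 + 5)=-7 /24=-0.29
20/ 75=4/ 15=0.27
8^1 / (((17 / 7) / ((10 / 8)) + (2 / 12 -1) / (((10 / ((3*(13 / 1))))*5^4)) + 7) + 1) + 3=661727 / 173909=3.81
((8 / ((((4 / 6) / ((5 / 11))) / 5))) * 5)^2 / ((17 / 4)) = 9000000 / 2057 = 4375.30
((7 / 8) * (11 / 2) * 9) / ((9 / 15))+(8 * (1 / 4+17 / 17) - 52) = 483 / 16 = 30.19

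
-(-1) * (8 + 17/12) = 113/12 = 9.42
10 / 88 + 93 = 4097 / 44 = 93.11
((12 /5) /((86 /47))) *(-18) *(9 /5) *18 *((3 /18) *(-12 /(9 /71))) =12974256 /1075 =12069.08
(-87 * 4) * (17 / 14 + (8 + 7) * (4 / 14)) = -1914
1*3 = 3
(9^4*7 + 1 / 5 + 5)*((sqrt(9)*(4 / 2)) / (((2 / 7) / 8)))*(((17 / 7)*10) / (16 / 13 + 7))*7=17053707216 / 107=159380441.27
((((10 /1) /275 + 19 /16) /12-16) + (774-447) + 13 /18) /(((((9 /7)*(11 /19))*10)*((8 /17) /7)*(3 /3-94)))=-156348459757 /23334220800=-6.70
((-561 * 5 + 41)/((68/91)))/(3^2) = -410.99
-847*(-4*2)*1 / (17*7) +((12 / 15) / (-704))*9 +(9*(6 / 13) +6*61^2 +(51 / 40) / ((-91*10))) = 9524024953 / 425425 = 22387.08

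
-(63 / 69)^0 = -1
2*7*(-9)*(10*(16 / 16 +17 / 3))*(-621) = 5216400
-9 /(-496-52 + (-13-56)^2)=-9 /4213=-0.00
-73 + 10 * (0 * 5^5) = -73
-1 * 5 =-5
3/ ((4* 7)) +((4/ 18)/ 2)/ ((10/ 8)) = 247/ 1260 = 0.20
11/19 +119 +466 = 11126/19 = 585.58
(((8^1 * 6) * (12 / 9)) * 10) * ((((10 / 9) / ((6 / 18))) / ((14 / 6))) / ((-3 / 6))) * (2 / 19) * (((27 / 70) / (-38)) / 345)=2304 / 406847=0.01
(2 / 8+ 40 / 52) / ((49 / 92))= 1219 / 637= 1.91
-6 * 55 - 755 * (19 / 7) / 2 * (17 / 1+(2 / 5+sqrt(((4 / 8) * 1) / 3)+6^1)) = -24724.95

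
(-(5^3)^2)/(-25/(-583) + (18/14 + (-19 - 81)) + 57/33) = 63765625/395629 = 161.18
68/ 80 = 17/ 20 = 0.85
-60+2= -58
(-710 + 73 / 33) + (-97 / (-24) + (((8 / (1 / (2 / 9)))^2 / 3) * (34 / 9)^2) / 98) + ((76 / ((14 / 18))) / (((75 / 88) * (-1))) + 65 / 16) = -3455106169409 / 4243654800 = -814.18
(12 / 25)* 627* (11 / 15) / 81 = 9196 / 3375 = 2.72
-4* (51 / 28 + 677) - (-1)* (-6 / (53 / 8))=-1007707 / 371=-2716.19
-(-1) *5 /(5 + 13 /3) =15 /28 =0.54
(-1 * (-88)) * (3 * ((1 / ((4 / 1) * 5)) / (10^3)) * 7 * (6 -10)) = -231 / 625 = -0.37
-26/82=-13/41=-0.32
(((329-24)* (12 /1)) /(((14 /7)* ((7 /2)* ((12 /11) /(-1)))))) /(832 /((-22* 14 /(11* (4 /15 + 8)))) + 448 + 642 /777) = -1862025 /789386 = -2.36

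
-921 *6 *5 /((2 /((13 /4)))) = -179595 /4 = -44898.75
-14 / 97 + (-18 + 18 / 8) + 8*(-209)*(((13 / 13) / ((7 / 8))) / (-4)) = 1254303 / 2716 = 461.82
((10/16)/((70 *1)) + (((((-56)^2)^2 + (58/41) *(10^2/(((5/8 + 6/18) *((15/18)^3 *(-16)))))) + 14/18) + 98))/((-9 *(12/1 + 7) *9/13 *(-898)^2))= -607632994349303/5898390512656320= -0.10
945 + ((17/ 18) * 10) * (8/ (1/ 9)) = 1625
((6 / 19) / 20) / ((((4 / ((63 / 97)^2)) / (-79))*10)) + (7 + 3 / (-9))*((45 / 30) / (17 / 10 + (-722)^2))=-0.01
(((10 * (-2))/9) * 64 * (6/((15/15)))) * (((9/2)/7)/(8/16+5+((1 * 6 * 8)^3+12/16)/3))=-15360/1032353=-0.01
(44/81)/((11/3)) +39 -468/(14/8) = -43145/189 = -228.28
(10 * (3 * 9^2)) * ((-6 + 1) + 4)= -2430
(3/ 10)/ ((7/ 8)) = 12/ 35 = 0.34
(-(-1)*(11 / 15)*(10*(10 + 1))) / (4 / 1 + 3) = 11.52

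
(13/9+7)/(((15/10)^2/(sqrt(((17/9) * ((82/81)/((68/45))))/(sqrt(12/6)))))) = 152 * 2^(1/4) * sqrt(205)/729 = 3.55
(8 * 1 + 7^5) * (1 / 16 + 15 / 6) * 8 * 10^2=34470750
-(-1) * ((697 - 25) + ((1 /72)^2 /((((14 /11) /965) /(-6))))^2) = 98435159377 /146313216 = 672.77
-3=-3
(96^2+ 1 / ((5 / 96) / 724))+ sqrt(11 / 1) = sqrt(11)+ 115584 / 5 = 23120.12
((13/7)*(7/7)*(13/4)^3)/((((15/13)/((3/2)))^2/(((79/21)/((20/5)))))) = 381317911/3763200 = 101.33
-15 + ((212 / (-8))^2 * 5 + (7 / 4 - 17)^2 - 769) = 47357 / 16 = 2959.81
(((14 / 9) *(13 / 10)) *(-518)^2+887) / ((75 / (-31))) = -758179369 / 3375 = -224645.74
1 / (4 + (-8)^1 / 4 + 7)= 1 / 9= 0.11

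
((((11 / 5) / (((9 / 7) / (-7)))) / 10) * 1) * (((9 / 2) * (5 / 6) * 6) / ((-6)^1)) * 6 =539 / 20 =26.95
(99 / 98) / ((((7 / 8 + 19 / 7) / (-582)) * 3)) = -25608 / 469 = -54.60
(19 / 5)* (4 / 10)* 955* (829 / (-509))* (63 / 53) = -2810.27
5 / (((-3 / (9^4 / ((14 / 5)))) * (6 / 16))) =-72900 / 7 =-10414.29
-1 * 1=-1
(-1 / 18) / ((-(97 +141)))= 1 / 4284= 0.00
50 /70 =5 /7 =0.71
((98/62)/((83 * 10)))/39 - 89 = -89308781/1003470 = -89.00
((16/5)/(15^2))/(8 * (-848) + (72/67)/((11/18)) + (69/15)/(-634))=-7476128/3565192497975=-0.00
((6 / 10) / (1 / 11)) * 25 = 165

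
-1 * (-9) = 9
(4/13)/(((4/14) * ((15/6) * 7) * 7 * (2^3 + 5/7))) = 4/3965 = 0.00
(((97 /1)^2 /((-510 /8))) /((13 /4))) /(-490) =0.09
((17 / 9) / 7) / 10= 17 / 630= 0.03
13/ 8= 1.62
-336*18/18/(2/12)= -2016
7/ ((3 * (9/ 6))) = 14/ 9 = 1.56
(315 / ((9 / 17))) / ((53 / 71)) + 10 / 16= 338225 / 424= 797.70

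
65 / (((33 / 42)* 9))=910 / 99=9.19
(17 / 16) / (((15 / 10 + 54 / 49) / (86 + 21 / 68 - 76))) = 34349 / 8160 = 4.21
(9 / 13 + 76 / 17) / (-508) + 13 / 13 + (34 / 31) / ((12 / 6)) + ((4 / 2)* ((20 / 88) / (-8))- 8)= -499107747 / 76566776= -6.52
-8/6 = -4/3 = -1.33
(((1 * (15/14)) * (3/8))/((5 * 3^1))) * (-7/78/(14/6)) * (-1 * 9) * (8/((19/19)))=27/364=0.07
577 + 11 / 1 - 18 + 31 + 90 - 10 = 681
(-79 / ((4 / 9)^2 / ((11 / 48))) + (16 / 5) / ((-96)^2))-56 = -1700951 / 11520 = -147.65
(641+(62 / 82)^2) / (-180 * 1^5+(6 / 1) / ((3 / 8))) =-539241 / 137842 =-3.91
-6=-6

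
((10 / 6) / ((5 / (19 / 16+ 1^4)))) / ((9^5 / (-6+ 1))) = -175 / 2834352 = -0.00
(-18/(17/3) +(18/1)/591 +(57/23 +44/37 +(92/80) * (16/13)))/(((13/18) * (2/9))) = 29062472193/2408249155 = 12.07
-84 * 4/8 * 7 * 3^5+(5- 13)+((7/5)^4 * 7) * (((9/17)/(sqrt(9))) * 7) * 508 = -579859174/10625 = -54574.98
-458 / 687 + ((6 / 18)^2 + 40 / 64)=5 / 72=0.07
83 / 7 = 11.86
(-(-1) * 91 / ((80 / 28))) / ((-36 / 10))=-637 / 72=-8.85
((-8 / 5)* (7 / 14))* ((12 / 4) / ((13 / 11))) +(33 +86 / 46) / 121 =-315226 / 180895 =-1.74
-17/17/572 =-1/572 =-0.00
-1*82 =-82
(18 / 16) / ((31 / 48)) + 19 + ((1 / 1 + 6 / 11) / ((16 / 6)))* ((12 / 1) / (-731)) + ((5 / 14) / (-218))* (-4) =464049867 / 22375738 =20.74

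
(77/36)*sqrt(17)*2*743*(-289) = -16533979*sqrt(17)/18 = -3787296.77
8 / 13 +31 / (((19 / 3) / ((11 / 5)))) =14059 / 1235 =11.38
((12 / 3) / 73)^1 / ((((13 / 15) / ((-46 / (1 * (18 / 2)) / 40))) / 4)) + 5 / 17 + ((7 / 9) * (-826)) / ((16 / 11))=-512741429 / 1161576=-441.42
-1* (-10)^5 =100000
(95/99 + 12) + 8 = 2075/99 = 20.96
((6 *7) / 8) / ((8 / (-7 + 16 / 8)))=-105 / 32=-3.28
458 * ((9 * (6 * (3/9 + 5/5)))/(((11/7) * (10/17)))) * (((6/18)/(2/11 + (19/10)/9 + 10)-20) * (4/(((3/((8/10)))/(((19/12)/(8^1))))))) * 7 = -119140717976/113179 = -1052675.13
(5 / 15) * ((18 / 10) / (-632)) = -3 / 3160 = -0.00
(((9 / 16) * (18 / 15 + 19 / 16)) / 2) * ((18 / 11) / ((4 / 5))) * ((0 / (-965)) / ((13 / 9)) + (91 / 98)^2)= 2614599 / 2207744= 1.18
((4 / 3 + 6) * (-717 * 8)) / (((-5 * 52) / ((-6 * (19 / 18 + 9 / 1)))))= -1903396 / 195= -9761.01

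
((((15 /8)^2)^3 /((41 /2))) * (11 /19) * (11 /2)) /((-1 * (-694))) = 1378265625 /141721862144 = 0.01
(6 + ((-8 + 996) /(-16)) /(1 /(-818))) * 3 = 303105 /2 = 151552.50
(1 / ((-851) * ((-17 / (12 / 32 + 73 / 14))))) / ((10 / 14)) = 313 / 578680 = 0.00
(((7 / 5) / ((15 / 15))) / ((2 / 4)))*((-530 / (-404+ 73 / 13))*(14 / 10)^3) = 6617156 / 647375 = 10.22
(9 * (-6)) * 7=-378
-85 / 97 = -0.88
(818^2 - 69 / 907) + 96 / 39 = 7889669211 / 11791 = 669126.39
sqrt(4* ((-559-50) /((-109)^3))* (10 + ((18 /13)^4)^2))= 0.21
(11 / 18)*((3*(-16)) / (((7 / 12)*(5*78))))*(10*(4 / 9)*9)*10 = -14080 / 273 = -51.58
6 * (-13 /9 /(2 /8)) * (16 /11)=-1664 /33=-50.42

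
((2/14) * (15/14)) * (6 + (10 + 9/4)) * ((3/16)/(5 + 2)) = 3285/43904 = 0.07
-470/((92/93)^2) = -2032515/4232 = -480.27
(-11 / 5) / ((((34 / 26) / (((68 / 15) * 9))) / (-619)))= 42488.16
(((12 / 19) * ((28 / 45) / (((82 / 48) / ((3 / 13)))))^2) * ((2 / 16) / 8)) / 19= 9408 / 2563903225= 0.00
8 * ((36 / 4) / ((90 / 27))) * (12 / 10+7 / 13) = 12204 / 325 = 37.55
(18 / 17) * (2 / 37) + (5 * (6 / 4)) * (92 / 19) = 434694 / 11951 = 36.37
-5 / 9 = -0.56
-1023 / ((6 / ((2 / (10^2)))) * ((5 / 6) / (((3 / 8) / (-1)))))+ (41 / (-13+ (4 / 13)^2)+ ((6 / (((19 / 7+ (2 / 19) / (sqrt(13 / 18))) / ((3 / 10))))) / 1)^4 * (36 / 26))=-243945208933923081638834536754507 / 178182629355764339546071631250000 - 49461826206029194182253392 * sqrt(26) / 5106104692680087676125390625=-1.42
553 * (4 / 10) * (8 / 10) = 4424 / 25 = 176.96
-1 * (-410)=410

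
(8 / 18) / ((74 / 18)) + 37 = 1373 / 37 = 37.11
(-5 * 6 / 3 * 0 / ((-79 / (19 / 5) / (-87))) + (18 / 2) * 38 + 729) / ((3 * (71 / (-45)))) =-16065 / 71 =-226.27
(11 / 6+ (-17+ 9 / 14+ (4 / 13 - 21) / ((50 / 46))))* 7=-234.93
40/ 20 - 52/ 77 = 102/ 77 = 1.32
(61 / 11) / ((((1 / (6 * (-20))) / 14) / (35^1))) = -3586800 / 11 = -326072.73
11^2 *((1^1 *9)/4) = 1089/4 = 272.25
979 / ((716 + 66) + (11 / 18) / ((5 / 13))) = 88110 / 70523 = 1.25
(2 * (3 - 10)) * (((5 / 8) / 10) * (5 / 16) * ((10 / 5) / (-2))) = 35 / 128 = 0.27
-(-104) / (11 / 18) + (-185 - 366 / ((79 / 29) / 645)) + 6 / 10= -376593428 / 4345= -86672.83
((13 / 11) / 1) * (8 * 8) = 832 / 11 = 75.64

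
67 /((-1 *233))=-67 /233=-0.29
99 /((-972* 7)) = -11 /756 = -0.01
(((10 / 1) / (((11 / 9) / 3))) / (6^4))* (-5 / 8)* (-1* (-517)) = -1175 / 192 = -6.12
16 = 16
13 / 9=1.44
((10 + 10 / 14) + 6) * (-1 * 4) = -468 / 7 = -66.86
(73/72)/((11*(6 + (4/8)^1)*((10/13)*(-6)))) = -73/23760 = -0.00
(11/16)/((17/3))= 33/272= 0.12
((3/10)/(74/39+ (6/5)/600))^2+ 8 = 11009322668/1371887521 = 8.02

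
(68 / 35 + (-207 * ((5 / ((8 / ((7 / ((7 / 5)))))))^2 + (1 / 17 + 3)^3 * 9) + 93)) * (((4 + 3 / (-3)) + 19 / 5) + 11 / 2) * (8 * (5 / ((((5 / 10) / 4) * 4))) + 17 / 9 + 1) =-56323935.86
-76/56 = -19/14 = -1.36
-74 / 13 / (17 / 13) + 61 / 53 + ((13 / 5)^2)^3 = 4303876784 / 14078125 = 305.71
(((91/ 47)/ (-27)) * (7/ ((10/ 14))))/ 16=-0.04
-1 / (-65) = 1 / 65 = 0.02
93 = 93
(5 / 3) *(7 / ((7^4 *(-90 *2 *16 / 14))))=-1 / 42336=-0.00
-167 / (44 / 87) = -14529 / 44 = -330.20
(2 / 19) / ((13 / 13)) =2 / 19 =0.11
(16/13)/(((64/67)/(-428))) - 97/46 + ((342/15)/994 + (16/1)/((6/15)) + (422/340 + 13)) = -1261372585/2526251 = -499.31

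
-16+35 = 19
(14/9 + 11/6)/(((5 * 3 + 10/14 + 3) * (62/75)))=10675/48732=0.22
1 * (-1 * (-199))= 199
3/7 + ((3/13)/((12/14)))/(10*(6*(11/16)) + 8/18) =59421/136591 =0.44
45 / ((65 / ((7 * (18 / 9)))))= 126 / 13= 9.69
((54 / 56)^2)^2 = 531441 / 614656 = 0.86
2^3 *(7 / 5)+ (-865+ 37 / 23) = -98002 / 115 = -852.19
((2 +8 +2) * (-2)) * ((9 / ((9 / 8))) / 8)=-24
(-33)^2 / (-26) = -1089 / 26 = -41.88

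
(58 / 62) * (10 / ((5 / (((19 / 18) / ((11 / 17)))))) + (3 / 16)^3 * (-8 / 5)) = 23902003 / 7856640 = 3.04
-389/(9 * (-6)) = 389/54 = 7.20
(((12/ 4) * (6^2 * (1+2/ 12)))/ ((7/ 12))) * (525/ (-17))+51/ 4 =-452733/ 68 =-6657.84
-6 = -6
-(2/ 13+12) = -158/ 13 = -12.15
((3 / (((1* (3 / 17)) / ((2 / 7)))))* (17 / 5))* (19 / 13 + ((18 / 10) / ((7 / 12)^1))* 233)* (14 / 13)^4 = 148541866144 / 9282325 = 16002.66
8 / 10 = 4 / 5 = 0.80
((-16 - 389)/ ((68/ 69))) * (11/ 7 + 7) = -419175/ 119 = -3522.48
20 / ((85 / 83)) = 332 / 17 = 19.53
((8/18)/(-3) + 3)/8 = 77/216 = 0.36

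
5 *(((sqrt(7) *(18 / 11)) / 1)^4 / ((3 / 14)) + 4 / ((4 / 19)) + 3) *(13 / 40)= 158122991 / 58564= 2700.00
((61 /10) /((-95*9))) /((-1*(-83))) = -61 /709650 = -0.00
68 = 68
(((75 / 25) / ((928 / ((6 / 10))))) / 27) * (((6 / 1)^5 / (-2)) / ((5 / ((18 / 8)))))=-729 / 5800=-0.13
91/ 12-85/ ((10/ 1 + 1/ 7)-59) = 6377/ 684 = 9.32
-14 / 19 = -0.74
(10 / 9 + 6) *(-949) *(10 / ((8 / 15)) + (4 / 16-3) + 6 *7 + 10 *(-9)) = 1943552 / 9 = 215950.22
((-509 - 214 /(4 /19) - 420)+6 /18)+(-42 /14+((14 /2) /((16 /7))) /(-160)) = -14962067 /7680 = -1948.19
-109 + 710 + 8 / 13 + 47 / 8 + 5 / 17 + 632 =1239.78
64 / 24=8 / 3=2.67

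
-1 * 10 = -10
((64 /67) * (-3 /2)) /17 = -0.08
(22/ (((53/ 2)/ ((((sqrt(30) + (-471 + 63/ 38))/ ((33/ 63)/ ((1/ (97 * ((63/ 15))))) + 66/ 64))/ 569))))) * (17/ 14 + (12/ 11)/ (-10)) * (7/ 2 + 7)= -728524080/ 19658473747 + 81696 * sqrt(30)/ 1034656513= -0.04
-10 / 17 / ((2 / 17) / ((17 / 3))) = -85 / 3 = -28.33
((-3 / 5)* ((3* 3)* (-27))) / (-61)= -729 / 305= -2.39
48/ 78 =8/ 13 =0.62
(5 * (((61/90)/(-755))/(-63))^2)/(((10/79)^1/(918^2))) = 0.01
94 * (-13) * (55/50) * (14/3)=-94094/15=-6272.93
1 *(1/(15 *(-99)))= -1/1485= -0.00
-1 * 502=-502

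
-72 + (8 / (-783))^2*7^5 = -43066760 / 613089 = -70.25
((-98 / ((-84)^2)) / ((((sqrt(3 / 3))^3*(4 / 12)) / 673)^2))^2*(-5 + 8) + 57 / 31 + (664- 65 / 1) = 19078456342877 / 1984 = 9616157430.89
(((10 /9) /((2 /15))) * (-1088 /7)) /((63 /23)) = -625600 /1323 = -472.86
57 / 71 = 0.80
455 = 455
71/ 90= 0.79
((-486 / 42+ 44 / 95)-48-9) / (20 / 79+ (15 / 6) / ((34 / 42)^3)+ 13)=-35158096168 / 9274034805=-3.79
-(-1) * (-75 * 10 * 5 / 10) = -375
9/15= 3/5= 0.60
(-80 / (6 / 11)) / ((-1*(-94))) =-220 / 141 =-1.56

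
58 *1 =58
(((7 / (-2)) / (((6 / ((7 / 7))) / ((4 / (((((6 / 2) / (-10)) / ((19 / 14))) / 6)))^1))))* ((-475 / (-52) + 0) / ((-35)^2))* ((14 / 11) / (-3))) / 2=-1805 / 18018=-0.10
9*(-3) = -27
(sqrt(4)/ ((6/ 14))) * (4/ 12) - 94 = -832/ 9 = -92.44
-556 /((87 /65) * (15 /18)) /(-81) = 14456 /2349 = 6.15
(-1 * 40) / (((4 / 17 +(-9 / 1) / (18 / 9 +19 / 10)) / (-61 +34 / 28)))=-1849770 / 1603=-1153.94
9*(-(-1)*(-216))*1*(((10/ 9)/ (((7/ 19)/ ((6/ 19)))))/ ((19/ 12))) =-155520/ 133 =-1169.32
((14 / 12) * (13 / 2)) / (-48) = -91 / 576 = -0.16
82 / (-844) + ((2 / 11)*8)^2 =103071 / 51062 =2.02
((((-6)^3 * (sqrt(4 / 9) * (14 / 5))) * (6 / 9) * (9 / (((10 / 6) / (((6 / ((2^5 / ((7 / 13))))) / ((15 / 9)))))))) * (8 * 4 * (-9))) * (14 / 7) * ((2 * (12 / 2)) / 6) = 164602368 / 1625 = 101293.76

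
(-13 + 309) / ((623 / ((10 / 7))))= 2960 / 4361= 0.68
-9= -9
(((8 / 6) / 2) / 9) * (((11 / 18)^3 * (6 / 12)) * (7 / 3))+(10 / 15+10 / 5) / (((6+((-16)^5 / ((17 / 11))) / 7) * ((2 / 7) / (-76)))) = 73666839911 / 2724195381912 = 0.03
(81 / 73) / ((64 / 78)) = 3159 / 2336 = 1.35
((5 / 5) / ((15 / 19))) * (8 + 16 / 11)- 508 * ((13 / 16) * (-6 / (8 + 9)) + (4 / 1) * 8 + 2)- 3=-96028321 / 5610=-17117.35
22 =22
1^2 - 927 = -926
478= 478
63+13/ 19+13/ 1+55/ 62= 91379/ 1178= 77.57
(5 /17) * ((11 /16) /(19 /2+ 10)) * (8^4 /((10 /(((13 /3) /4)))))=704 /153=4.60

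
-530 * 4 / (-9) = 2120 / 9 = 235.56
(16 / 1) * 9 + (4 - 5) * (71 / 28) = 3961 / 28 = 141.46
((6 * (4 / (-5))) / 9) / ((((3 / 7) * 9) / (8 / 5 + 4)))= -1568 / 2025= -0.77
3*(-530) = -1590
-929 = -929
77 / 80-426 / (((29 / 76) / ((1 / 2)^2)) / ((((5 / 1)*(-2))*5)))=13956.13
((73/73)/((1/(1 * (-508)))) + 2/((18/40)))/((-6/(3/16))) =1133/72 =15.74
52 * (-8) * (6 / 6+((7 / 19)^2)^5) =-416.02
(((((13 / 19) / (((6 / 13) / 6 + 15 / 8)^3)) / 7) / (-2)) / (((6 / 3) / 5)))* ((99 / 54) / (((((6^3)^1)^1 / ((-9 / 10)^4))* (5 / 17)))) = -432613467 / 1390752238750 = -0.00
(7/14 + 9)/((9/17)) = 323/18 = 17.94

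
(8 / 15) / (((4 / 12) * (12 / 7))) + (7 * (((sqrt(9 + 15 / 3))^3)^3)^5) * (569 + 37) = 260286394117520917059098100000.00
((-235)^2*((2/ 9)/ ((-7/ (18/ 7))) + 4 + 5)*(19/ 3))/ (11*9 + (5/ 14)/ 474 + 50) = 144896483300/ 6921383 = 20934.61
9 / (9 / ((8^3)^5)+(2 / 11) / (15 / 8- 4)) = -59215298225504256 / 562949953419629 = -105.19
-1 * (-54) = 54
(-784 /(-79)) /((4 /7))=1372 /79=17.37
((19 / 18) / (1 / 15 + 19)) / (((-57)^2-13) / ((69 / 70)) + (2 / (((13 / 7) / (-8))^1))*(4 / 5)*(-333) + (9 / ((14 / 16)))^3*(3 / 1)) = 3747275 / 598534330592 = 0.00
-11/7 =-1.57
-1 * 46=-46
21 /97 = 0.22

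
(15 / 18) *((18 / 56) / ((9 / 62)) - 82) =-5585 / 84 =-66.49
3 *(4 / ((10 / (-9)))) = -54 / 5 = -10.80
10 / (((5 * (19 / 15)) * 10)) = 3 / 19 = 0.16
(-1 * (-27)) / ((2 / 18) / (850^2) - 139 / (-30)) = 175567500 / 30128251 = 5.83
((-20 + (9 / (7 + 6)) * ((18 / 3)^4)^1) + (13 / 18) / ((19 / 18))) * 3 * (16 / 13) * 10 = 104085600 / 3211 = 32415.32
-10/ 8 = -5/ 4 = -1.25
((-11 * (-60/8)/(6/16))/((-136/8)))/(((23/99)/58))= -1263240/391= -3230.79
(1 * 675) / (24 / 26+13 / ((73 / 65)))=640575 / 11861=54.01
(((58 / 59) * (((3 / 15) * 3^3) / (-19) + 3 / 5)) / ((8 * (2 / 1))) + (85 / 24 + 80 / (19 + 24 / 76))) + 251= 2554371017 / 9873768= 258.70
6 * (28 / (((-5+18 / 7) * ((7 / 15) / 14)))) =-35280 / 17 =-2075.29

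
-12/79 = -0.15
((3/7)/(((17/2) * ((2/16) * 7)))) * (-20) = -960/833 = -1.15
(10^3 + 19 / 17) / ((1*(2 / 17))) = 17019 / 2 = 8509.50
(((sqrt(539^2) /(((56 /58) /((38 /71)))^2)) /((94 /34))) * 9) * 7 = 3576723381 /947708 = 3774.08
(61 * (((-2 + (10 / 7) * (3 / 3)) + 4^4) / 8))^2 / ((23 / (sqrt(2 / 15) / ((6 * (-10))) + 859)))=141670979.26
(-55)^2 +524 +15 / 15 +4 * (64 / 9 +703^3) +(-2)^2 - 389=12507470113 / 9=1389718901.44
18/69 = 6/23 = 0.26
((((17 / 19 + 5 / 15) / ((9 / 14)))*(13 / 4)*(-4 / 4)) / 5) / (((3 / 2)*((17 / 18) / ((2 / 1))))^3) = -326144 / 93347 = -3.49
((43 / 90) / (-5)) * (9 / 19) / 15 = -43 / 14250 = -0.00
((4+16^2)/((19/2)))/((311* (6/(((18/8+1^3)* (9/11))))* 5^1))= 507/64999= 0.01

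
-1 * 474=-474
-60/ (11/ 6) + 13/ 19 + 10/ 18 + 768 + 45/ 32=44416805/ 60192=737.92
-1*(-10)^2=-100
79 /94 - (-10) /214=8923 /10058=0.89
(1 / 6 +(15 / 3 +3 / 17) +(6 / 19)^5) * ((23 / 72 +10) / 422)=0.13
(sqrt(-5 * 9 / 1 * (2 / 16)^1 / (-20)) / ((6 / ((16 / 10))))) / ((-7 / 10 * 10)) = -sqrt(2) / 70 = -0.02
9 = 9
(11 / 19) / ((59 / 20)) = 0.20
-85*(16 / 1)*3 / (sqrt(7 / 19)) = -4080*sqrt(133) / 7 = -6721.84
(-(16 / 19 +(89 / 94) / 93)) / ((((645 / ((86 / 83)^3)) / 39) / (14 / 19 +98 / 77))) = -381107981072 / 3308214919889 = -0.12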